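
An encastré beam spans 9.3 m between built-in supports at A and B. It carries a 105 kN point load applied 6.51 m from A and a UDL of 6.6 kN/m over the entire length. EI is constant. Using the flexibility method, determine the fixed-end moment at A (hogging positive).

M_A = 109.1 kN·m

Release both end moments; the primary structure is a simply-supported span AB with redundants M_A and M_B.
On the primary (simply-supported) span, the end slopes from the loading are:
  at A: point load 105 at a = 6.51: Pab(L + b)/(6LEI) = 413.2/EI
  at B: point load 105 at a = 6.51: Pab(L + a)/(6LEI) = 540.3/EI
  at A: UDL 6.6: wL³/(24EI) = 221.2/EI
  at B: UDL 6.6: wL³/(24EI) = 221.2/EI
  θ_A0 = 634.4/EI,  θ_B0 = 761.5/EI
Flexibility coefficients: a unit moment at one end gives L/(3EI) there and L/(6EI) at the far end, so f₁₁ = f₂₂ = 3.1/EI and f₁₂ = f₂₁ = 1.55/EI.
Compatibility — zero rotation at each built-in end:
  3.1 M_A + 1.55 M_B = 634.4
  1.55 M_A + 3.1 M_B = 761.5
Solving the pair gives M_A = 109.1 kN·m and M_B = 191.1 kN·m (hogging).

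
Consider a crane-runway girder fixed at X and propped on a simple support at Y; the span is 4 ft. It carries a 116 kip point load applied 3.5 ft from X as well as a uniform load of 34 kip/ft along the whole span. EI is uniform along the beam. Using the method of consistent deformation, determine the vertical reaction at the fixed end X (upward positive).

Take the reaction at Y as the redundant and release it; the primary structure is a cantilever fixed at X.
Deflection at Y on the released cantilever, summing each load's contribution:
  point load 116 at a = 3.5: Pa²(3L − a)/(6EI) = 2013/EI
  UDL 34: wL⁴/(8EI) = 1088/EI
  δ_0 = 3101/EI
Tip deflection under a unit load at Y: L³/(3EI) = 21.33/EI.
The prop prevents deflection at Y: R_Y = δ_0/δ_{YY} = 3101/21.33 = 145.4 kip.
Vertical equilibrium: R_X = ΣP − R_Y = 252 − 145.4 = 106.6 kip.

R_X = 106.6 kip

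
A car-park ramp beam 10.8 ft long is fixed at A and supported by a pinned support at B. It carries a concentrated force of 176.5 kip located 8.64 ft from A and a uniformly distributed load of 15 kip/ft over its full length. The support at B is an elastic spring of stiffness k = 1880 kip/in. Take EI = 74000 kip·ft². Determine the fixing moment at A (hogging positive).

Take the reaction at B as the redundant and release it; the primary structure is a cantilever fixed at A.
Deflection at B on the released cantilever, summing each load's contribution:
  point load 176.5 at a = 8.64: Pa²(3L − a)/(6EI) = 52176/EI
  UDL 15: wL⁴/(8EI) = 25509/EI
  δ_0 = 77685/EI
Flexibility coefficient — unit upward force at B: δ_{BB} = L³/(3EI) = 419.9/EI.
With EI = 74000 kip·ft²: δ_0 = 1.0498 ft and δ_{BB} = 0.005674 ft/kip.
Compatibility — the spring shortens by R_B/k under the reaction it provides: δ_0 − R_B·δ_{BB} = R_B/k. With 1/k = 1/(1880×12) ft/kip = 0.000044 ft/kip, R_B = δ_0 / (δ_{BB} + 1/k) = 1.0498 / (0.005674 + 0.000044) = 183.6 kip.
Moment equilibrium about A: M_A = Σ(load moments about A) − R_B·L = 2400 − 183.6×10.8 = 417.2 kip·ft.

M_A = 417.2 kip·ft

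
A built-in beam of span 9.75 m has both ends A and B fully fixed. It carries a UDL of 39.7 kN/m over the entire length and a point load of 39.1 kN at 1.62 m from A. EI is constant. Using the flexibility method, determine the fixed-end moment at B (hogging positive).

M_B = 323.3 kN·m

Release both end moments; the primary structure is a simply-supported span AB with redundants M_A and M_B.
Simple-span end rotations at A and B under the given loads:
  at A: UDL 39.7: wL³/(24EI) = 1533/EI
  at B: UDL 39.7: wL³/(24EI) = 1533/EI
  at A: point load 39.1 at a = 1.62: Pab(L + b)/(6LEI) = 157.4/EI
  at B: point load 39.1 at a = 1.62: Pab(L + a)/(6LEI) = 100.1/EI
  θ_A0 = 1691/EI,  θ_B0 = 1633/EI
Flexibility coefficients: a unit moment at one end gives L/(3EI) there and L/(6EI) at the far end, so f₁₁ = f₂₂ = 3.25/EI and f₁₂ = f₂₁ = 1.625/EI.
Compatibility — zero rotation at each built-in end:
  3.25 M_A + 1.625 M_B = 1691
  1.625 M_A + 3.25 M_B = 1633
Solving the pair gives M_A = 358.5 kN·m and M_B = 323.3 kN·m (hogging).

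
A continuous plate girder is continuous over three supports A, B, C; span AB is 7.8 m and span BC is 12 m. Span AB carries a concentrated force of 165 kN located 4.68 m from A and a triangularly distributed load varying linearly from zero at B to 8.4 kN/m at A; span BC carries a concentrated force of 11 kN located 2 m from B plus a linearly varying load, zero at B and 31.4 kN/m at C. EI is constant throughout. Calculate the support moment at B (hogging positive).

Insert a hinge at B; M_B is the redundant, and each span becomes simply supported.
Discontinuity in slope at B on the released structure — sum the simple-span end rotations:
  span AB: point load 165 at a = 4.68: Pab(L + a)/(6LEI) = 642.5/EI
  span AB: triangular load, peak 8.4: 7w₀L³/(360EI) = 77.51/EI
  span BC: point load 11 at a = 2: Pab(L + b)/(6LEI) = 67.22/EI
  span BC: triangular load, peak 31.4: 7w₀L³/(360EI) = 1055/EI
  relative rotation θ_0 = (720 + 1122)/EI = 1842/EI
A unit hogging moment at B produces rotation L₁/(3EI) + L₂/(3EI) = 6.6/EI.
Slope continuity at B: θ_0 = M_B·6.6/EI, so M_B = 1842/6.6 = 279.1 kN·m (hogging).

M_B = 279.1 kN·m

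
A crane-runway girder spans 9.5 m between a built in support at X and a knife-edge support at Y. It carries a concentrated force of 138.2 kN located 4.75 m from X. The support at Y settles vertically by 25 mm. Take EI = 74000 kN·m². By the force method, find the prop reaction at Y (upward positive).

Release the roller at Y. Primary structure: cantilever fixed at X.
Free-end deflection of the primary structure under the applied loading (downward +):
  point load 138.2 at a = 4.75: Pa²(3L − a)/(6EI) = 12343/EI
Flexibility coefficient — unit upward force at Y: δ_{YY} = L³/(3EI) = 285.8/EI.
With EI = 74000 kN·m²: δ_0 = 0.16679 m and δ_{YY} = 0.003862 m/kN.
Compatibility — the beam at Y must follow the support down by 0.025 m: δ_0 − R_Y·δ_{YY} = 0.025, so R_Y = (0.16679 − 0.025)/0.003862 = 36.71 kN.

R_Y = 36.71 kN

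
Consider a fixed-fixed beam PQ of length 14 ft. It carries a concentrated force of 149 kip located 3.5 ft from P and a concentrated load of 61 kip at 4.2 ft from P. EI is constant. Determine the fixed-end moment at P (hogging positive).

M_P = 418.9 kip·ft

Take the two fixed-end moments M_P, M_Q as redundants; the released structure is the simple span PQ.
End rotations of the released simple span under the applied load (×1/EI):
  at P: point load 149 at a = 3.5: Pab(L + b)/(6LEI) = 1597/EI
  at Q: point load 149 at a = 3.5: Pab(L + a)/(6LEI) = 1141/EI
  at P: point load 61 at a = 4.2: Pab(L + b)/(6LEI) = 711.4/EI
  at Q: point load 61 at a = 4.2: Pab(L + a)/(6LEI) = 544/EI
  θ_P0 = 2308/EI,  θ_Q0 = 1685/EI
Flexibility coefficients: a unit moment at one end gives L/(3EI) there and L/(6EI) at the far end, so f₁₁ = f₂₂ = 4.667/EI and f₁₂ = f₂₁ = 2.333/EI.
Compatibility — zero rotation at each built-in end:
  4.667 M_P + 2.333 M_Q = 2308
  2.333 M_P + 4.667 M_Q = 1685
Solving the pair gives M_P = 418.9 kip·ft and M_Q = 151.6 kip·ft (hogging).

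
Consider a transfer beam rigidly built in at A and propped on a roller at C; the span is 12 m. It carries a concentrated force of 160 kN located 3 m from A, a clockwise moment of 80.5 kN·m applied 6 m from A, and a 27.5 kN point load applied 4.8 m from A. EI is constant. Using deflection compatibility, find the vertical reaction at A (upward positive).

Take the reaction at C as the redundant and release it; the primary structure is a cantilever fixed at A.
Primary-structure tip deflection at C by superposition:
  point load 160 at a = 3: Pa²(3L − a)/(6EI) = 7920/EI
  clockwise couple 80.5 at a = 6: M₀a(2L − a)/(2EI) = 4347/EI
  point load 27.5 at a = 4.8: Pa²(3L − a)/(6EI) = 3295/EI
  δ_0 = 15562/EI
Tip deflection under a unit load at C: L³/(3EI) = 576/EI.
The prop prevents deflection at C: R_C = δ_0/δ_{CC} = 15562/576 = 27.02 kN.
Vertical equilibrium: R_A = ΣP − R_C = 187.5 − 27.02 = 160.5 kN.

R_A = 160.5 kN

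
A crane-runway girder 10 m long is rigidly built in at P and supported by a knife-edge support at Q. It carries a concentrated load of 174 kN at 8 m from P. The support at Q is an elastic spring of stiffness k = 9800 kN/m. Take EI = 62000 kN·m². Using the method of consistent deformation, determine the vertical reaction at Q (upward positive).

R_Q = 120.2 kN

Choose R_Q as the redundant. The primary structure is the cantilever fixed at P.
Downward deflection at the released point Q due to the loads:
  point load 174 at a = 8: Pa²(3L − a)/(6EI) = 40832/EI
Tip deflection under a unit load at Q: L³/(3EI) = 333.3/EI.
With EI = 62000 kN·m²: δ_0 = 0.65858 m and δ_{QQ} = 0.005376 m/kN.
Compatibility — the spring shortens by R_Q/k under the reaction it provides: δ_0 − R_Q·δ_{QQ} = R_Q/k. With 1/k = 0.000102 m/kN, R_Q = δ_0 / (δ_{QQ} + 1/k) = 0.65858 / (0.005376 + 0.000102) = 120.2 kN.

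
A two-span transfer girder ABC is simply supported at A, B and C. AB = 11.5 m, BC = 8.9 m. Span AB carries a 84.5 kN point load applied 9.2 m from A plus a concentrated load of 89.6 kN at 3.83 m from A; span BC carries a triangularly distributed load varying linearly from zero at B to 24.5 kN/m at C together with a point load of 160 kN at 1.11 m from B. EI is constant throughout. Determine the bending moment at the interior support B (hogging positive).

Release continuity at B by inserting a hinge; the redundant is the internal moment M_B. The primary structure is two simply-supported spans AB and BC.
End slopes at the hinge B, treating each span as simply supported:
  span AB: point load 84.5 at a = 9.2: Pab(L + a)/(6LEI) = 536.4/EI
  span AB: point load 89.6 at a = 3.83: Pab(L + a)/(6LEI) = 584.8/EI
  span BC: triangular load, peak 24.5: 7w₀L³/(360EI) = 335.8/EI
  span BC: point load 160 at a = 1.11: Pab(L + b)/(6LEI) = 432.4/EI
  relative rotation θ_0 = (1121 + 768.2)/EI = 1889/EI
A unit hogging moment at B produces rotation L₁/(3EI) + L₂/(3EI) = 6.8/EI.
Slope continuity at B: θ_0 = M_B·6.8/EI, so M_B = 1889/6.8 = 277.9 kN·m (hogging).

M_B = 277.9 kN·m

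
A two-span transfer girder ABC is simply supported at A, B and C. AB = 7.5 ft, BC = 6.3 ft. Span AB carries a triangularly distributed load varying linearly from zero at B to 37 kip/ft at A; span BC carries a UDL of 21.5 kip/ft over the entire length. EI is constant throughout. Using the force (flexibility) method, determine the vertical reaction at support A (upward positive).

Take M_B as the redundant. Released structure: two simple spans AB and BC with a hinge at B.
Discontinuity in slope at B on the released structure — sum the simple-span end rotations:
  span AB: triangular load, peak 37: 7w₀L³/(360EI) = 303.5/EI
  span BC: UDL 21.5: wL³/(24EI) = 224/EI
  relative rotation θ_0 = (303.5 + 224)/EI = 527.5/EI
A unit hogging moment at B produces rotation L₁/(3EI) + L₂/(3EI) = 4.6/EI.
Compatibility: M_B·(L₁+L₂)/(3EI) = θ_0, giving M_B = 114.7 kip·ft (hogging).
Span AB, ΣM about A with M_B applied at B: R_B^{AB}·7.5 = 346.9 + 114.7, so R_B^{AB} = 61.54 kip and R_A = 138.8 − 61.54 = 77.21 kip.

R_A = 77.21 kip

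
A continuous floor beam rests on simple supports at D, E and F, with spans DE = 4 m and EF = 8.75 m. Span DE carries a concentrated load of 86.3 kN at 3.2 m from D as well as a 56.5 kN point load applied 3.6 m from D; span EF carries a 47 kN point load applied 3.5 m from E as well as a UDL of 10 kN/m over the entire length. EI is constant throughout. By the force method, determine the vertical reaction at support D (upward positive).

R_D = -12.47 kN

Insert a hinge at E; M_E is the redundant, and each span becomes simply supported.
Rotations at E on the released spans (each span's end-slope, ×1/EI):
  span DE: point load 86.3 at a = 3.2: Pab(L + a)/(6LEI) = 66.28/EI
  span DE: point load 56.5 at a = 3.6: Pab(L + a)/(6LEI) = 25.76/EI
  span EF: point load 47 at a = 3.5: Pab(L + b)/(6LEI) = 230.3/EI
  span EF: UDL 10: wL³/(24EI) = 279.1/EI
  relative rotation θ_0 = (92.04 + 509.4)/EI = 601.5/EI
A unit hogging moment at E produces rotation L₁/(3EI) + L₂/(3EI) = 4.25/EI.
Slope continuity at E: θ_0 = M_E·4.25/EI, so M_E = 601.5/4.25 = 141.5 kN·m (hogging).
Span DE, ΣM about D with M_E applied at E: R_E^{DE}·4 = 479.6 + 141.5, so R_E^{DE} = 155.3 kN and R_D = 142.8 − 155.3 = -12.47 kN.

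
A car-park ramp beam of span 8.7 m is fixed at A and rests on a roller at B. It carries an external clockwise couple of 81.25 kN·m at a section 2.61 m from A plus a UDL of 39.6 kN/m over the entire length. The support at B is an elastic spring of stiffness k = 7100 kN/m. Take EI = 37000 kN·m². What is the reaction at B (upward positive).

R_B = 133.2 kN

Release the roller at B. Primary structure: cantilever fixed at A.
Free-end deflection of the primary structure under the applied loading (downward +):
  clockwise couple 81.25 at a = 2.61: M₀a(2L − a)/(2EI) = 1568/EI
  UDL 39.6: wL⁴/(8EI) = 28358/EI
  δ_0 = 29927/EI
Tip deflection under a unit load at B: L³/(3EI) = 219.5/EI.
With EI = 37000 kN·m²: δ_0 = 0.80883 m and δ_{BB} = 0.005932 m/kN.
Compatibility — the spring shortens by R_B/k under the reaction it provides: δ_0 − R_B·δ_{BB} = R_B/k. With 1/k = 0.000141 m/kN, R_B = δ_0 / (δ_{BB} + 1/k) = 0.80883 / (0.005932 + 0.000141) = 133.2 kN.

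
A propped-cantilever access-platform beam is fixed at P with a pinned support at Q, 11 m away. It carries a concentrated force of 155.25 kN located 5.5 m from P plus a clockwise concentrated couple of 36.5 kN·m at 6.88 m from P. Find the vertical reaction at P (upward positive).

R_P = 102.5 kN

Choose R_Q as the redundant. The primary structure is the cantilever fixed at P.
Deflection at Q on the released cantilever, summing each load's contribution:
  point load 155.25 at a = 5.5: Pa²(3L − a)/(6EI) = 21525/EI
  clockwise couple 36.5 at a = 6.88: M₀a(2L − a)/(2EI) = 1898/EI
  δ_0 = 23423/EI
Flexibility coefficient — unit upward force at Q: δ_{QQ} = L³/(3EI) = 443.7/EI.
The prop prevents deflection at Q: R_Q = δ_0/δ_{QQ} = 23423/443.7 = 52.79 kN.
Vertical equilibrium: R_P = ΣP − R_Q = 155.2 − 52.79 = 102.5 kN.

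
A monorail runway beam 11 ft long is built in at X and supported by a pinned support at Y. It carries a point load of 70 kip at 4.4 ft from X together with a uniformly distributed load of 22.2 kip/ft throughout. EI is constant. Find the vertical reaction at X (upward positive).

R_X = 208.1 kip

Take the reaction at Y as the redundant and release it; the primary structure is a cantilever fixed at X.
Primary-structure tip deflection at Y by superposition:
  point load 70 at a = 4.4: Pa²(3L − a)/(6EI) = 6460/EI
  UDL 22.2: wL⁴/(8EI) = 40629/EI
  δ_0 = 47089/EI
Flexibility coefficient — unit upward force at Y: δ_{YY} = L³/(3EI) = 443.7/EI.
The prop prevents deflection at Y: R_Y = δ_0/δ_{YY} = 47089/443.7 = 106.1 kip.
Vertical equilibrium: R_X = ΣP − R_Y = 314.2 − 106.1 = 208.1 kip.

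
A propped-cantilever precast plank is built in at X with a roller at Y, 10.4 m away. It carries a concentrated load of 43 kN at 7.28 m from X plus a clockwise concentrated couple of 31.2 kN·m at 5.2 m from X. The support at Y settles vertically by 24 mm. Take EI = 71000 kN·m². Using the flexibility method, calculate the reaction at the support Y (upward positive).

R_Y = 23.06 kN

Take the reaction at Y as the redundant and release it; the primary structure is a cantilever fixed at X.
Downward deflection at the released point Y due to the loads:
  point load 43 at a = 7.28: Pa²(3L − a)/(6EI) = 9085/EI
  clockwise couple 31.2 at a = 5.2: M₀a(2L − a)/(2EI) = 1265/EI
  δ_0 = 10351/EI
Flexibility coefficient — unit upward force at Y: δ_{YY} = L³/(3EI) = 375/EI.
With EI = 71000 kN·m²: δ_0 = 0.14579 m and δ_{YY} = 0.005281 m/kN.
Compatibility — the beam at Y must follow the support down by 0.024 m: δ_0 − R_Y·δ_{YY} = 0.024, so R_Y = (0.14579 − 0.024)/0.005281 = 23.06 kN.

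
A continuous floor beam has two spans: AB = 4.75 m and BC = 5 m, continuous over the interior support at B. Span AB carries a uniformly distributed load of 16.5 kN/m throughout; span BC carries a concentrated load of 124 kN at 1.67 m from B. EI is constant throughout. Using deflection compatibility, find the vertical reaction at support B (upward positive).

Take M_B as the redundant. Released structure: two simple spans AB and BC with a hinge at B.
End slopes at the hinge B, treating each span as simply supported:
  span AB: UDL 16.5: wL³/(24EI) = 73.68/EI
  span BC: point load 124 at a = 1.67: Pab(L + b)/(6LEI) = 191.5/EI
  relative rotation θ_0 = (73.68 + 191.5)/EI = 265.2/EI
A unit hogging moment at B produces rotation L₁/(3EI) + L₂/(3EI) = 3.25/EI.
Slope continuity at B: θ_0 = M_B·3.25/EI, so M_B = 265.2/3.25 = 81.59 kN·m (hogging).
Span AB, ΣM about A with M_B applied at B: R_B^{AB}·4.75 = 186.1 + 81.59, so R_B^{AB} = 56.36 kN and R_A = 78.38 − 56.36 = 22.01 kN.
Span BC, ΣM about C: R_B^{BC}·5 = 412.9 + 81.59, so R_B^{BC} = 98.9 kN and R_C = 124 − 98.9 = 25.1 kN.
R_B = 56.36 + 98.9 = 155.3 kN.

R_B = 155.3 kN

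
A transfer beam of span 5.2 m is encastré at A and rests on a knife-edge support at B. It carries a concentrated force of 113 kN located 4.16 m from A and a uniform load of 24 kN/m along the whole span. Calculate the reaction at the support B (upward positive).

R_B = 126.4 kN

Release the roller at B. Primary structure: cantilever fixed at A.
Deflection at B on the released cantilever, summing each load's contribution:
  point load 113 at a = 4.16: Pa²(3L − a)/(6EI) = 3729/EI
  UDL 24: wL⁴/(8EI) = 2193/EI
  δ_0 = 5922/EI
Tip deflection under a unit load at B: L³/(3EI) = 46.87/EI.
Compatibility at B: δ_0 − R_B·δ_{BB} = 0, so R_B = 5922/46.87 = 126.4 kN.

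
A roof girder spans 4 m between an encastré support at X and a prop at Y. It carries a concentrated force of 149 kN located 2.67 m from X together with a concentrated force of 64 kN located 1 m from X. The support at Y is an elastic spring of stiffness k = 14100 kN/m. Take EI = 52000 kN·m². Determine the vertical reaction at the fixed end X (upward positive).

R_X = 142.3 kN

Release the roller at Y. Primary structure: cantilever fixed at X.
Downward deflection at the released point Y due to the loads:
  point load 149 at a = 2.67: Pa²(3L − a)/(6EI) = 1652/EI
  point load 64 at a = 1: Pa²(3L − a)/(6EI) = 117.3/EI
  δ_0 = 1769/EI
Tip deflection under a unit load at Y: L³/(3EI) = 21.33/EI.
With EI = 52000 kN·m²: δ_0 = 0.03402 m and δ_{YY} = 0.00041 m/kN.
Compatibility — the spring shortens by R_Y/k under the reaction it provides: δ_0 − R_Y·δ_{YY} = R_Y/k. With 1/k = 0.000071 m/kN, R_Y = δ_0 / (δ_{YY} + 1/k) = 0.03402 / (0.00041 + 0.000071) = 70.7 kN.
Vertical equilibrium: R_X = ΣP − R_Y = 213 − 70.7 = 142.3 kN.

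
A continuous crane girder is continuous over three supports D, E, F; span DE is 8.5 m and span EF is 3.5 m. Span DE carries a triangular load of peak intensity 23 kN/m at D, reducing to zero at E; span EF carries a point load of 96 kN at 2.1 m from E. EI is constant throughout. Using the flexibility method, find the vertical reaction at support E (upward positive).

Take M_E as the redundant. Released structure: two simple spans DE and EF with a hinge at E.
End slopes at the hinge E, treating each span as simply supported:
  span DE: triangular load, peak 23: 7w₀L³/(360EI) = 274.7/EI
  span EF: point load 96 at a = 2.1: Pab(L + b)/(6LEI) = 65.86/EI
  relative rotation θ_0 = (274.7 + 65.86)/EI = 340.5/EI
A unit hogging moment at E produces rotation L₁/(3EI) + L₂/(3EI) = 4/EI.
Compatibility: M_E·(L₁+L₂)/(3EI) = θ_0, giving M_E = 85.13 kN·m (hogging).
Span DE, ΣM about D with M_E applied at E: R_E^{DE}·8.5 = 277 + 85.13, so R_E^{DE} = 42.6 kN and R_D = 97.75 − 42.6 = 55.15 kN.
Span EF, ΣM about F: R_E^{EF}·3.5 = 134.4 + 85.13, so R_E^{EF} = 62.72 kN and R_F = 96 − 62.72 = 33.28 kN.
R_E = 42.6 + 62.72 = 105.3 kN.

R_E = 105.3 kN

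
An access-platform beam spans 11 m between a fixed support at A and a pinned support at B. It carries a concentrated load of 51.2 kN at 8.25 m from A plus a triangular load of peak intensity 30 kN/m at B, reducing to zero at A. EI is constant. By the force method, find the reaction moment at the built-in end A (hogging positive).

M_A = 277.8 kN·m

Remove the prop at B; the released (primary) structure is a cantilever built in at A.
Downward deflection at the released point B due to the loads:
  point load 51.2 at a = 8.25: Pa²(3L − a)/(6EI) = 14375/EI
  triangular load, peak 30 at the free end: 11w₀L⁴/(120EI) = 40263/EI
  δ_0 = 54638/EI
Flexibility coefficient — unit upward force at B: δ_{BB} = L³/(3EI) = 443.7/EI.
Compatibility at B: δ_0 − R_B·δ_{BB} = 0, so R_B = 54638/443.7 = 123.2 kN.
Moment equilibrium about A: M_A = Σ(load moments about A) − R_B·L = 1632 − 123.2×11 = 277.8 kN·m.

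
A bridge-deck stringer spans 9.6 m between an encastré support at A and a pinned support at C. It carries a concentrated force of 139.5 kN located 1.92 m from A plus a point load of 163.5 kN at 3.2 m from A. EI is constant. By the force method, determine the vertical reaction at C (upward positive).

Remove the prop at C; the released (primary) structure is a cantilever built in at A.
Free-end deflection of the primary structure under the applied loading (downward +):
  point load 139.5 at a = 1.92: Pa²(3L − a)/(6EI) = 2304/EI
  point load 163.5 at a = 3.2: Pa²(3L − a)/(6EI) = 7143/EI
  δ_0 = 9447/EI
Tip deflection under a unit load at C: L³/(3EI) = 294.9/EI.
The prop prevents deflection at C: R_C = δ_0/δ_{CC} = 9447/294.9 = 32.03 kN.

R_C = 32.03 kN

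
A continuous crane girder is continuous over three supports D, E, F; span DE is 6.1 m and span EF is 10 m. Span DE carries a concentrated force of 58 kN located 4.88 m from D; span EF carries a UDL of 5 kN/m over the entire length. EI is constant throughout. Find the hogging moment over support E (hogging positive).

Release continuity at E by inserting a hinge; the redundant is the internal moment M_E. The primary structure is two simply-supported spans DE and EF.
End slopes at the hinge E, treating each span as simply supported:
  span DE: point load 58 at a = 4.88: Pab(L + a)/(6LEI) = 103.6/EI
  span EF: UDL 5: wL³/(24EI) = 208.3/EI
  relative rotation θ_0 = (103.6 + 208.3)/EI = 311.9/EI
A unit hogging moment at E produces rotation L₁/(3EI) + L₂/(3EI) = 5.367/EI.
Slope continuity at E: θ_0 = M_E·5.367/EI, so M_E = 311.9/5.367 = 58.12 kN·m (hogging).

M_E = 58.12 kN·m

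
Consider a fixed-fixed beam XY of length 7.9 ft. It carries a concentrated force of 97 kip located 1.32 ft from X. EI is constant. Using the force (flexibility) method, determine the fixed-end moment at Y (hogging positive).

Release both end moments; the primary structure is a simply-supported span XY with redundants M_X and M_Y.
End rotations of the released simple span under the applied load (×1/EI):
  at X: point load 97 at a = 1.32: Pab(L + b)/(6LEI) = 257.4/EI
  at Y: point load 97 at a = 1.32: Pab(L + a)/(6LEI) = 163.9/EI
  θ_X0 = 257.4/EI,  θ_Y0 = 163.9/EI
Flexibility coefficients: a unit moment at one end gives L/(3EI) there and L/(6EI) at the far end, so f₁₁ = f₂₂ = 2.633/EI and f₁₂ = f₂₁ = 1.317/EI.
Compatibility — zero rotation at each built-in end:
  2.633 M_X + 1.317 M_Y = 257.4
  1.317 M_X + 2.633 M_Y = 163.9
Solving the pair gives M_X = 88.83 kip·ft and M_Y = 17.82 kip·ft (hogging).

M_Y = 17.82 kip·ft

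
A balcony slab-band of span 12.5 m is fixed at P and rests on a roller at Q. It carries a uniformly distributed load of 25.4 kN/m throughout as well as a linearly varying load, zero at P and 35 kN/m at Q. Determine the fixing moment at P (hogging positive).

M_P = 815.1 kN·m

Release the roller at Q. Primary structure: cantilever fixed at P.
Primary-structure tip deflection at Q by superposition:
  UDL 25.4: wL⁴/(8EI) = 77515/EI
  triangular load, peak 35 at the free end: 11w₀L⁴/(120EI) = 78328/EI
  δ_0 = 155843/EI
Tip deflection under a unit load at Q: L³/(3EI) = 651/EI.
Compatibility at Q: δ_0 − R_Q·δ_{QQ} = 0, so R_Q = 155843/651 = 239.4 kN.
Moment equilibrium about P: M_P = Σ(load moments about P) − R_Q·L = 3807 − 239.4×12.5 = 815.1 kN·m.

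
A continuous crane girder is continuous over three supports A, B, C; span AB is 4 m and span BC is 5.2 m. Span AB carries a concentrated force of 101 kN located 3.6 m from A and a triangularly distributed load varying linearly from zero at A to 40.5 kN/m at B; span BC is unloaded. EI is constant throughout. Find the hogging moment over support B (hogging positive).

Take M_B as the redundant. Released structure: two simple spans AB and BC with a hinge at B.
Discontinuity in slope at B on the released structure — sum the simple-span end rotations:
  span AB: point load 101 at a = 3.6: Pab(L + a)/(6LEI) = 46.06/EI
  span AB: triangular load, peak 40.5: w₀L³/(45EI) = 57.6/EI
  relative rotation θ_0 = (103.7 + 0)/EI = 103.7/EI
A unit hogging moment at B produces rotation L₁/(3EI) + L₂/(3EI) = 3.067/EI.
Compatibility: M_B·(L₁+L₂)/(3EI) = θ_0, giving M_B = 33.8 kN·m (hogging).

M_B = 33.8 kN·m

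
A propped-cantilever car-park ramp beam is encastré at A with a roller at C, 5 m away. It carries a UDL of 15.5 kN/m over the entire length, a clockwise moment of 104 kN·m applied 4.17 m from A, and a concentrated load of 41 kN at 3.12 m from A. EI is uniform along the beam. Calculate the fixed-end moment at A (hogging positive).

M_A = 33.83 kN·m

Take the reaction at C as the redundant and release it; the primary structure is a cantilever fixed at A.
Primary-structure tip deflection at C by superposition:
  UDL 15.5: wL⁴/(8EI) = 1211/EI
  clockwise couple 104 at a = 4.17: M₀a(2L − a)/(2EI) = 1264/EI
  point load 41 at a = 3.12: Pa²(3L − a)/(6EI) = 790.2/EI
  δ_0 = 3265/EI
Flexibility coefficient — unit upward force at C: δ_{CC} = L³/(3EI) = 41.67/EI.
The prop prevents deflection at C: R_C = δ_0/δ_{CC} = 3265/41.67 = 78.37 kN.
Moment equilibrium about A: M_A = Σ(load moments about A) − R_C·L = 425.7 − 78.37×5 = 33.83 kN·m.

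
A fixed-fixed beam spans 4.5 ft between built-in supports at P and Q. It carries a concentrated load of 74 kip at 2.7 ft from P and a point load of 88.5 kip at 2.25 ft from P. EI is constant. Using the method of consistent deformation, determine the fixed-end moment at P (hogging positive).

M_P = 81.75 kip·ft

Take the two fixed-end moments M_P, M_Q as redundants; the released structure is the simple span PQ.
Simple-span end rotations at P and Q under the given loads:
  at P: point load 74 at a = 2.7: Pab(L + b)/(6LEI) = 83.92/EI
  at Q: point load 74 at a = 2.7: Pab(L + a)/(6LEI) = 95.9/EI
  at P: point load 88.5 at a = 2.25: Pab(L + b)/(6LEI) = 112/EI
  at Q: point load 88.5 at a = 2.25: Pab(L + a)/(6LEI) = 112/EI
  θ_P0 = 195.9/EI,  θ_Q0 = 207.9/EI
Flexibility coefficients: a unit moment at one end gives L/(3EI) there and L/(6EI) at the far end, so f₁₁ = f₂₂ = 1.5/EI and f₁₂ = f₂₁ = 0.75/EI.
Compatibility — zero rotation at each built-in end:
  1.5 M_P + 0.75 M_Q = 195.9
  0.75 M_P + 1.5 M_Q = 207.9
Solving the pair gives M_P = 81.75 kip·ft and M_Q = 97.73 kip·ft (hogging).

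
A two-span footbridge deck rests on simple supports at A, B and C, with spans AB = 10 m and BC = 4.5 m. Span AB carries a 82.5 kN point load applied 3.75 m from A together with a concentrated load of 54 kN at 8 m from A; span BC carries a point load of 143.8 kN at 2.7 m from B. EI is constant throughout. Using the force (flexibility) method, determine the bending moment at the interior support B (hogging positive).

M_B = 179 kN·m

Release continuity at B by inserting a hinge; the redundant is the internal moment M_B. The primary structure is two simply-supported spans AB and BC.
End slopes at the hinge B, treating each span as simply supported:
  span AB: point load 82.5 at a = 3.75: Pab(L + a)/(6LEI) = 443.1/EI
  span AB: point load 54 at a = 8: Pab(L + a)/(6LEI) = 259.2/EI
  span BC: point load 143.8 at a = 2.7: Pab(L + b)/(6LEI) = 163.1/EI
  relative rotation θ_0 = (702.3 + 163.1)/EI = 865.4/EI
A unit hogging moment at B produces rotation L₁/(3EI) + L₂/(3EI) = 4.833/EI.
Compatibility: M_B·(L₁+L₂)/(3EI) = θ_0, giving M_B = 179 kN·m (hogging).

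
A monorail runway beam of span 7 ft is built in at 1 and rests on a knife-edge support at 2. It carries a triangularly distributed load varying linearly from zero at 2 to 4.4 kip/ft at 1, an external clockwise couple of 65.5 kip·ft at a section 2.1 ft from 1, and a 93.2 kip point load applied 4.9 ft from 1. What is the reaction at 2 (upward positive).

R_2 = 62.76 kip

Remove the prop at 2; the released (primary) structure is a cantilever built in at 1.
Deflection at 2 on the released cantilever, summing each load's contribution:
  triangular load, peak 4.4 at the fixed end: w₀L⁴/(30EI) = 352.1/EI
  clockwise couple 65.5 at a = 2.1: M₀a(2L − a)/(2EI) = 818.4/EI
  point load 93.2 at a = 4.9: Pa²(3L − a)/(6EI) = 6005/EI
  δ_0 = 7175/EI
Flexibility coefficient — unit upward force at 2: δ_{22} = L³/(3EI) = 114.3/EI.
The prop prevents deflection at 2: R_2 = δ_0/δ_{22} = 7175/114.3 = 62.76 kip.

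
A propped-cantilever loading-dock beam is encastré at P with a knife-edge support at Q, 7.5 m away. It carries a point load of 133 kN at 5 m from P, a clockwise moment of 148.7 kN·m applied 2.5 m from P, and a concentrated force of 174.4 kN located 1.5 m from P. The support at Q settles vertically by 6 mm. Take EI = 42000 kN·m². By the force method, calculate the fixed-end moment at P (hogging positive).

Choose R_Q as the redundant. The primary structure is the cantilever fixed at P.
Free-end deflection of the primary structure under the applied loading (downward +):
  point load 133 at a = 5: Pa²(3L − a)/(6EI) = 9698/EI
  clockwise couple 148.7 at a = 2.5: M₀a(2L − a)/(2EI) = 2323/EI
  point load 174.4 at a = 1.5: Pa²(3L − a)/(6EI) = 1373/EI
  δ_0 = 13395/EI
Flexibility coefficient — unit upward force at Q: δ_{QQ} = L³/(3EI) = 140.6/EI.
With EI = 42000 kN·m²: δ_0 = 0.31892 m and δ_{QQ} = 0.003348 m/kN.
Compatibility — the beam at Q must follow the support down by 0.006 m: δ_0 − R_Q·δ_{QQ} = 0.006, so R_Q = (0.31892 − 0.006)/0.003348 = 93.46 kN.
Moment equilibrium about P: M_P = Σ(load moments about P) − R_Q·L = 1075 − 93.46×7.5 = 374.4 kN·m.

M_P = 374.4 kN·m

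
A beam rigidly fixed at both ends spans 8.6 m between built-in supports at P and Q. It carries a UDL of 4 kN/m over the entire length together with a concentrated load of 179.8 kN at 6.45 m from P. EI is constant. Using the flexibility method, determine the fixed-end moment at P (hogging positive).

Take the two fixed-end moments M_P, M_Q as redundants; the released structure is the simple span PQ.
Simple-span end rotations at P and Q under the given loads:
  at P: UDL 4: wL³/(24EI) = 106/EI
  at Q: UDL 4: wL³/(24EI) = 106/EI
  at P: point load 179.8 at a = 6.45: Pab(L + b)/(6LEI) = 519.5/EI
  at Q: point load 179.8 at a = 6.45: Pab(L + a)/(6LEI) = 727.2/EI
  θ_P0 = 625.5/EI,  θ_Q0 = 833.2/EI
Flexibility coefficients: a unit moment at one end gives L/(3EI) there and L/(6EI) at the far end, so f₁₁ = f₂₂ = 2.867/EI and f₁₂ = f₂₁ = 1.433/EI.
Compatibility — zero rotation at each built-in end:
  2.867 M_P + 1.433 M_Q = 625.5
  1.433 M_P + 2.867 M_Q = 833.2
Solving the pair gives M_P = 97.14 kN·m and M_Q = 242.1 kN·m (hogging).

M_P = 97.14 kN·m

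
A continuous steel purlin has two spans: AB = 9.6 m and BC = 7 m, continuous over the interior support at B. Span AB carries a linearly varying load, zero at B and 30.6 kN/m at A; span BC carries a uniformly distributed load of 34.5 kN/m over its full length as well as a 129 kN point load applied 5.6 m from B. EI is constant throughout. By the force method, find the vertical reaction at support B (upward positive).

Take M_B as the redundant. Released structure: two simple spans AB and BC with a hinge at B.
Rotations at B on the released spans (each span's end-slope, ×1/EI):
  span AB: triangular load, peak 30.6: 7w₀L³/(360EI) = 526.4/EI
  span BC: UDL 34.5: wL³/(24EI) = 493.1/EI
  span BC: point load 129 at a = 5.6: Pab(L + b)/(6LEI) = 202.3/EI
  relative rotation θ_0 = (526.4 + 695.3)/EI = 1222/EI
A unit hogging moment at B produces rotation L₁/(3EI) + L₂/(3EI) = 5.533/EI.
Slope continuity at B: θ_0 = M_B·5.533/EI, so M_B = 1222/5.533 = 220.8 kN·m (hogging).
Span AB, ΣM about A with M_B applied at B: R_B^{AB}·9.6 = 470 + 220.8, so R_B^{AB} = 71.96 kN and R_A = 146.9 − 71.96 = 74.92 kN.
Span BC, ΣM about C: R_B^{BC}·7 = 1026 + 220.8, so R_B^{BC} = 178.1 kN and R_C = 370.5 − 178.1 = 192.4 kN.
R_B = 71.96 + 178.1 = 250.1 kN.

R_B = 250.1 kN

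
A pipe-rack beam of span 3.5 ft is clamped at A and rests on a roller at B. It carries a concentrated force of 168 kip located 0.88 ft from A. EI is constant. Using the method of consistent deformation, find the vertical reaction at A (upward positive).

R_A = 153.4 kip

Remove the prop at B; the released (primary) structure is a cantilever built in at A.
Primary-structure tip deflection at B by superposition:
  point load 168 at a = 0.88: Pa²(3L − a)/(6EI) = 208.6/EI
Tip deflection under a unit load at B: L³/(3EI) = 14.29/EI.
The prop prevents deflection at B: R_B = δ_0/δ_{BB} = 208.6/14.29 = 14.6 kip.
Vertical equilibrium: R_A = ΣP − R_B = 168 − 14.6 = 153.4 kip.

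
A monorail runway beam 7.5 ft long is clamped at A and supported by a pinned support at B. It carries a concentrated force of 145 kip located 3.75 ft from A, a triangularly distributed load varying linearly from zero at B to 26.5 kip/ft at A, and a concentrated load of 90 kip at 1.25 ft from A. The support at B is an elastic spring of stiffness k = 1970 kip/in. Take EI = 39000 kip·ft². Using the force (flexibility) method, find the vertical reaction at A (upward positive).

R_A = 266.4 kip

Remove the prop at B; the released (primary) structure is a cantilever built in at A.
Deflection at B on the released cantilever, summing each load's contribution:
  point load 145 at a = 3.75: Pa²(3L − a)/(6EI) = 6372/EI
  triangular load, peak 26.5 at the fixed end: w₀L⁴/(30EI) = 2795/EI
  point load 90 at a = 1.25: Pa²(3L − a)/(6EI) = 498/EI
  δ_0 = 9665/EI
Tip deflection under a unit load at B: L³/(3EI) = 140.6/EI.
With EI = 39000 kip·ft²: δ_0 = 0.24782 ft and δ_{BB} = 0.003606 ft/kip.
Compatibility — the spring shortens by R_B/k under the reaction it provides: δ_0 − R_B·δ_{BB} = R_B/k. With 1/k = 1/(1970×12) ft/kip = 0.000042 ft/kip, R_B = δ_0 / (δ_{BB} + 1/k) = 0.24782 / (0.003606 + 0.000042) = 67.93 kip.
Vertical equilibrium: R_A = ΣP − R_B = 334.4 − 67.93 = 266.4 kip.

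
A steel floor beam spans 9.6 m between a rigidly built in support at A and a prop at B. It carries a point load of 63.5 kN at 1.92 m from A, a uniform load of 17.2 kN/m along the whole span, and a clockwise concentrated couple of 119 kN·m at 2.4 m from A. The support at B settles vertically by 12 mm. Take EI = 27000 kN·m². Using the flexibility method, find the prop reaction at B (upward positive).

Release the roller at B. Primary structure: cantilever fixed at A.
Free-end deflection of the primary structure under the applied loading (downward +):
  point load 63.5 at a = 1.92: Pa²(3L − a)/(6EI) = 1049/EI
  UDL 17.2: wL⁴/(8EI) = 18261/EI
  clockwise couple 119 at a = 2.4: M₀a(2L − a)/(2EI) = 2399/EI
  δ_0 = 21709/EI
Flexibility coefficient — unit upward force at B: δ_{BB} = L³/(3EI) = 294.9/EI.
With EI = 27000 kN·m²: δ_0 = 0.80403 m and δ_{BB} = 0.010923 m/kN.
Compatibility — the beam at B must follow the support down by 0.012 m: δ_0 − R_B·δ_{BB} = 0.012, so R_B = (0.80403 − 0.012)/0.010923 = 72.51 kN.

R_B = 72.51 kN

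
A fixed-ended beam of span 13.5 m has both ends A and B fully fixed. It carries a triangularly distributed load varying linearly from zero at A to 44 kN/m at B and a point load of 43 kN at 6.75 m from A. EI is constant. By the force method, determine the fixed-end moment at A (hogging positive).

Release both end moments; the primary structure is a simply-supported span AB with redundants M_A and M_B.
End rotations of the released simple span under the applied load (×1/EI):
  at A: triangular load, peak 44: 7w₀L³/(360EI) = 2105/EI
  at B: triangular load, peak 44: w₀L³/(45EI) = 2406/EI
  at A: point load 43 at a = 6.75: Pab(L + b)/(6LEI) = 489.8/EI
  at B: point load 43 at a = 6.75: Pab(L + a)/(6LEI) = 489.8/EI
  θ_A0 = 2595/EI,  θ_B0 = 2895/EI
Flexibility coefficients: a unit moment at one end gives L/(3EI) there and L/(6EI) at the far end, so f₁₁ = f₂₂ = 4.5/EI and f₁₂ = f₂₁ = 2.25/EI.
Compatibility — zero rotation at each built-in end:
  4.5 M_A + 2.25 M_B = 2595
  2.25 M_A + 4.5 M_B = 2895
Solving the pair gives M_A = 339.9 kN·m and M_B = 473.5 kN·m (hogging).

M_A = 339.9 kN·m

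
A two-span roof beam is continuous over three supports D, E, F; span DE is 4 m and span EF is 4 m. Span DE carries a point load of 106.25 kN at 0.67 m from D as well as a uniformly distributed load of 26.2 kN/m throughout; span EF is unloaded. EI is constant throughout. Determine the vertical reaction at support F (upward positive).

Release continuity at E by inserting a hinge; the redundant is the internal moment M_E. The primary structure is two simply-supported spans DE and EF.
Rotations at E on the released spans (each span's end-slope, ×1/EI):
  span DE: point load 106.25 at a = 0.67: Pab(L + a)/(6LEI) = 46.13/EI
  span DE: UDL 26.2: wL³/(24EI) = 69.87/EI
  relative rotation θ_0 = (116 + 0)/EI = 116/EI
A unit hogging moment at E produces rotation L₁/(3EI) + L₂/(3EI) = 2.667/EI.
Slope continuity at E: θ_0 = M_E·2.667/EI, so M_E = 116/2.667 = 43.5 kN·m (hogging).
Span EF, ΣM about F: R_E^{EF}·4 = 0 + 43.5, so R_E^{EF} = 10.87 kN and R_F = 0 − 10.87 = -10.87 kN.

R_F = -10.87 kN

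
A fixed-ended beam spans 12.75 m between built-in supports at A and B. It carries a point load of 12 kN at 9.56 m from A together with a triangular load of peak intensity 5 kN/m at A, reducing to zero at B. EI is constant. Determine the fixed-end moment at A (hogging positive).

M_A = 47.82 kN·m

Take the two fixed-end moments M_A, M_B as redundants; the released structure is the simple span AB.
Simple-span end rotations at A and B under the given loads:
  at A: point load 12 at a = 9.56: Pab(L + b)/(6LEI) = 76.25/EI
  at B: point load 12 at a = 9.56: Pab(L + a)/(6LEI) = 106.7/EI
  at A: triangular load, peak 5: w₀L³/(45EI) = 230.3/EI
  at B: triangular load, peak 5: 7w₀L³/(360EI) = 201.5/EI
  θ_A0 = 306.5/EI,  θ_B0 = 308.2/EI
Flexibility coefficients: a unit moment at one end gives L/(3EI) there and L/(6EI) at the far end, so f₁₁ = f₂₂ = 4.25/EI and f₁₂ = f₂₁ = 2.125/EI.
Compatibility — zero rotation at each built-in end:
  4.25 M_A + 2.125 M_B = 306.5
  2.125 M_A + 4.25 M_B = 308.2
Solving the pair gives M_A = 47.82 kN·m and M_B = 48.61 kN·m (hogging).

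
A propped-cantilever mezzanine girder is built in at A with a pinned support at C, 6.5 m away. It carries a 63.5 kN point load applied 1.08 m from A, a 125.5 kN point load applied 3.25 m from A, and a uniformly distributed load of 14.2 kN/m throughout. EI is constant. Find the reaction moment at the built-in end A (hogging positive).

M_A = 280.4 kN·m

Remove the prop at C; the released (primary) structure is a cantilever built in at A.
Downward deflection at the released point C due to the loads:
  point load 63.5 at a = 1.08: Pa²(3L − a)/(6EI) = 227.4/EI
  point load 125.5 at a = 3.25: Pa²(3L − a)/(6EI) = 3590/EI
  UDL 14.2: wL⁴/(8EI) = 3168/EI
  δ_0 = 6986/EI
Flexibility coefficient — unit upward force at C: δ_{CC} = L³/(3EI) = 91.54/EI.
The prop prevents deflection at C: R_C = δ_0/δ_{CC} = 6986/91.54 = 76.32 kN.
Moment equilibrium about A: M_A = Σ(load moments about A) − R_C·L = 776.4 − 76.32×6.5 = 280.4 kN·m.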